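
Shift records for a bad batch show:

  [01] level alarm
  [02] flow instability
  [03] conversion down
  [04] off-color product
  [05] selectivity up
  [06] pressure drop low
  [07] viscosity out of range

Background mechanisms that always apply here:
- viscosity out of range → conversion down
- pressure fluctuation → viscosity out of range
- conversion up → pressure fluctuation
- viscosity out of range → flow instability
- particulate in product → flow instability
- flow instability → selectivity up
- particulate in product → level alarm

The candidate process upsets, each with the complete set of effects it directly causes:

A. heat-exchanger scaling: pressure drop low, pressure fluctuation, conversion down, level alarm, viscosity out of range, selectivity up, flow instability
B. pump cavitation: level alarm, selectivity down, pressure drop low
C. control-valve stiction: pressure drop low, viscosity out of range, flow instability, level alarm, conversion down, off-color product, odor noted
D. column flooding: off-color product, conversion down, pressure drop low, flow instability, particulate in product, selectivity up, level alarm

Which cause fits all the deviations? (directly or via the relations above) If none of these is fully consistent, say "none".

C

Per-candidate check:
(A) heat-exchanger scaling — level alarm +; flow instability +; conversion down +; off-color product -; selectivity up +; pressure drop low +; viscosity out of range +
(B) pump cavitation — level alarm +; flow instability -; conversion down -; off-color product -; selectivity up -; pressure drop low +; viscosity out of range -
(C) control-valve stiction — level alarm +; flow instability +; conversion down +; off-color product +; selectivity up + (through flow instability → selectivity up); pressure drop low +; viscosity out of range +
(D) column flooding — does not account for viscosity out of range
(C) is the only candidate with no mismatches.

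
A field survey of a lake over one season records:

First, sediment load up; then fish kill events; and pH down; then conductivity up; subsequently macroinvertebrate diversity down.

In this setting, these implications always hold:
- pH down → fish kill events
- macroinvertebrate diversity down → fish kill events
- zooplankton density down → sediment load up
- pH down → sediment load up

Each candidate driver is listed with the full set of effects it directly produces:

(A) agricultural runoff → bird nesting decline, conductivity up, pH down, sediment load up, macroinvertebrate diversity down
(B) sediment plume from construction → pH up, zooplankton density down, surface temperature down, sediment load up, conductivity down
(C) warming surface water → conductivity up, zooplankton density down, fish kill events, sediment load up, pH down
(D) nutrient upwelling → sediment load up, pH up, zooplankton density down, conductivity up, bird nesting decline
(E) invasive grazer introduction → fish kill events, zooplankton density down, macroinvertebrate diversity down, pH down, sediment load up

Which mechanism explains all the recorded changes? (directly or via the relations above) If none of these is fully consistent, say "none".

A

For each candidate, compare predicted effects to what was observed:
(A) agricultural runoff — accounts for every observation (fish kill events via macroinvertebrate diversity down → fish kill events)
(B) sediment plume from construction — sediment load up yes; fish kill events NO; pH down NO; conductivity up NO; macroinvertebrate diversity down NO
(C) warming surface water — does not account for macroinvertebrate diversity down
(D) nutrient upwelling — fails on fish kill events, pH down, macroinvertebrate diversity down (predicts pH up, not pH down)
(E) invasive grazer introduction — sediment load up yes; fish kill events yes; pH down yes; conductivity up NO; macroinvertebrate diversity down yes
Only (A) is consistent with every observation.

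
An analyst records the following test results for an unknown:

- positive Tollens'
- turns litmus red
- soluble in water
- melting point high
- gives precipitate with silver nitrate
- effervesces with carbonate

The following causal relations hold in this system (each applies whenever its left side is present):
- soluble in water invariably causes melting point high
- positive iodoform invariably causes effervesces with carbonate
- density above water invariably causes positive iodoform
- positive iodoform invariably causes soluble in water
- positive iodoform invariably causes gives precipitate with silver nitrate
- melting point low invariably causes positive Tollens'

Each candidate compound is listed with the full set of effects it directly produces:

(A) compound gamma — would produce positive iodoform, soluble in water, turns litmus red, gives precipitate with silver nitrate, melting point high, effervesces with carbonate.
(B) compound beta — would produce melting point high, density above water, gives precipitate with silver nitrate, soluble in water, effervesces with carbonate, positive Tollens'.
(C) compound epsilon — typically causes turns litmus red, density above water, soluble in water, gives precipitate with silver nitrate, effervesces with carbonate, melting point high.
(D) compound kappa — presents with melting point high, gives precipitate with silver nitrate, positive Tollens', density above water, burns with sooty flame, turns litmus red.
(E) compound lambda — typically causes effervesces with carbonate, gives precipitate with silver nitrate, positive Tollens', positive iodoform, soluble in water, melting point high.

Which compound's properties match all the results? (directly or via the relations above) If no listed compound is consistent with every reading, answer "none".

Checking each candidate against the observations:
(A) compound gamma — does not account for positive Tollens'
(B) compound beta — positive Tollens' yes; turns litmus red NO; soluble in water yes; melting point high yes; gives precipitate with silver nitrate yes; effervesces with carbonate yes
(C) compound epsilon — does not account for positive Tollens'
(D) compound kappa — accounts for every observation (soluble in water through density above water → positive iodoform → soluble in water)
(E) compound lambda — does not account for turns litmus red
Only (D) is consistent with every observation.

D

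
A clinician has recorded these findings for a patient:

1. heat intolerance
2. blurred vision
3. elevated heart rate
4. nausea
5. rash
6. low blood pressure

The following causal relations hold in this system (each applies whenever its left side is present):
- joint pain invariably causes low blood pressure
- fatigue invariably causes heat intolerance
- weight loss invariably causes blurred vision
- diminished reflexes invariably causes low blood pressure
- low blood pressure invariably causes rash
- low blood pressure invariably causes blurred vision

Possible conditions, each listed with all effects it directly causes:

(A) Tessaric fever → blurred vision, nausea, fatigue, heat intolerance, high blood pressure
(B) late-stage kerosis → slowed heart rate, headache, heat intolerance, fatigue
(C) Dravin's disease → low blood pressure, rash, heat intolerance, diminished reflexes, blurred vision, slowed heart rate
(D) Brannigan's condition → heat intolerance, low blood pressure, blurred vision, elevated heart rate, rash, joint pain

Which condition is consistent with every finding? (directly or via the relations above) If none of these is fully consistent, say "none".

none

For each candidate, compare predicted effects to what was observed:
(A) Tessaric fever — heat intolerance +; blurred vision +; elevated heart rate -; nausea +; rash -; low blood pressure -
(B) late-stage kerosis — heat intolerance +; blurred vision -; elevated heart rate -; nausea -; rash -; low blood pressure -
(C) Dravin's disease — fails on elevated heart rate, nausea (predicts slowed heart rate, not elevated heart rate)
(D) Brannigan's condition — heat intolerance +; blurred vision +; elevated heart rate +; nausea -; rash +; low blood pressure +
No candidate is consistent with all observations.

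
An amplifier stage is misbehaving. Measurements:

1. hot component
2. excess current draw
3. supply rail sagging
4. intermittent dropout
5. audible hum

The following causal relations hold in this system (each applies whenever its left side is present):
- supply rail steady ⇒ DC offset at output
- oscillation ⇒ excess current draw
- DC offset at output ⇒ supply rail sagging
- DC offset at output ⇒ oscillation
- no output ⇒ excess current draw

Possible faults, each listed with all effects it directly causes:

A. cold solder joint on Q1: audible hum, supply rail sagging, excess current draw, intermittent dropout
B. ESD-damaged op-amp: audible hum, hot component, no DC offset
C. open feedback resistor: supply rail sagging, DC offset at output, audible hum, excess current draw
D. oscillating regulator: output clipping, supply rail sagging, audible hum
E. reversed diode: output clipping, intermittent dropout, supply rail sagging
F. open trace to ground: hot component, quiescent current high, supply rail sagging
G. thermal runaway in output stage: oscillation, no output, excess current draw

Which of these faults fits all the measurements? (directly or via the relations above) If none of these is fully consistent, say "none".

For each candidate, compare predicted effects to what was observed:
(A) cold solder joint on Q1 — does not account for hot component
(B) ESD-damaged op-amp — hot component match; excess current draw miss; supply rail sagging miss; intermittent dropout miss; audible hum match
(C) open feedback resistor — does not account for hot component, intermittent dropout
(D) oscillating regulator — does not account for hot component, excess current draw, intermittent dropout
(E) reversed diode — hot component miss; excess current draw miss; supply rail sagging match; intermittent dropout match; audible hum miss
(F) open trace to ground — does not account for excess current draw, intermittent dropout, audible hum
(G) thermal runaway in output stage — hot component miss; excess current draw match; supply rail sagging miss; intermittent dropout miss; audible hum miss
Every candidate fails on at least one observation.

none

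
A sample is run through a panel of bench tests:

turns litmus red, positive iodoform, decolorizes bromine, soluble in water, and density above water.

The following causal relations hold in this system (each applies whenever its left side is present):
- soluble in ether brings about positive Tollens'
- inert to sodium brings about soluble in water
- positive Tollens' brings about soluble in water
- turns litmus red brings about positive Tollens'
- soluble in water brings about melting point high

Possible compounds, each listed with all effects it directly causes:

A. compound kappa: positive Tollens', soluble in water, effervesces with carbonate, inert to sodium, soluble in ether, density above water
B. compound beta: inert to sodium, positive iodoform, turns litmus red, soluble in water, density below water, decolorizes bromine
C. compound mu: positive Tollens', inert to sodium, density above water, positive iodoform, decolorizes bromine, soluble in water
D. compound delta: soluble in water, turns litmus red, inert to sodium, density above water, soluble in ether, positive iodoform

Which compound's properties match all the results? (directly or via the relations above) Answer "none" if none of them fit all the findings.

For each candidate, compare predicted effects to what was observed:
(A) compound kappa — turns litmus red ✗; positive iodoform ✗; decolorizes bromine ✗; soluble in water ✓; density above water ✓
(B) compound beta — turns litmus red ✓; positive iodoform ✓; decolorizes bromine ✓; soluble in water ✓; density above water ✗
(C) compound mu — turns litmus red ✗; positive iodoform ✓; decolorizes bromine ✓; soluble in water ✓; density above water ✓
(D) compound delta — does not account for decolorizes bromine
None of the listed candidates fits everything.

none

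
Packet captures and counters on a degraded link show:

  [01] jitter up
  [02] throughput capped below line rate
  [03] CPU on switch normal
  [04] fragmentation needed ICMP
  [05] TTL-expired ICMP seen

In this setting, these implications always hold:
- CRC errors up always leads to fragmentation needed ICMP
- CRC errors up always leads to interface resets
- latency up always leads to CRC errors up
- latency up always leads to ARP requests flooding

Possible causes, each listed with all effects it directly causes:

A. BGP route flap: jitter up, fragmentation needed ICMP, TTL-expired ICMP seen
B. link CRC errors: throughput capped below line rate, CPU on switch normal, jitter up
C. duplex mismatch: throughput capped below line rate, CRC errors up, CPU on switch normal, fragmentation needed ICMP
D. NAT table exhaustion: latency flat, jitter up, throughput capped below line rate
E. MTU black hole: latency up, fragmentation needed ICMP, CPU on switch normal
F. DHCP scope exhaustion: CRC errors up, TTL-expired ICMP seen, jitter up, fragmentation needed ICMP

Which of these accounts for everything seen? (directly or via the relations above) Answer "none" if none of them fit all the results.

none

For each candidate, compare predicted effects to what was observed:
(A) BGP route flap — jitter up match; throughput capped below line rate miss; CPU on switch normal miss; fragmentation needed ICMP match; TTL-expired ICMP seen match
(B) link CRC errors — does not account for fragmentation needed ICMP, TTL-expired ICMP seen
(C) duplex mismatch — jitter up miss; throughput capped below line rate match; CPU on switch normal match; fragmentation needed ICMP match; TTL-expired ICMP seen miss
(D) NAT table exhaustion — jitter up match; throughput capped below line rate match; CPU on switch normal miss; fragmentation needed ICMP miss; TTL-expired ICMP seen miss
(E) MTU black hole — does not account for jitter up, throughput capped below line rate, TTL-expired ICMP seen
(F) DHCP scope exhaustion — jitter up match; throughput capped below line rate miss; CPU on switch normal miss; fragmentation needed ICMP match; TTL-expired ICMP seen match
No candidate is consistent with all observations.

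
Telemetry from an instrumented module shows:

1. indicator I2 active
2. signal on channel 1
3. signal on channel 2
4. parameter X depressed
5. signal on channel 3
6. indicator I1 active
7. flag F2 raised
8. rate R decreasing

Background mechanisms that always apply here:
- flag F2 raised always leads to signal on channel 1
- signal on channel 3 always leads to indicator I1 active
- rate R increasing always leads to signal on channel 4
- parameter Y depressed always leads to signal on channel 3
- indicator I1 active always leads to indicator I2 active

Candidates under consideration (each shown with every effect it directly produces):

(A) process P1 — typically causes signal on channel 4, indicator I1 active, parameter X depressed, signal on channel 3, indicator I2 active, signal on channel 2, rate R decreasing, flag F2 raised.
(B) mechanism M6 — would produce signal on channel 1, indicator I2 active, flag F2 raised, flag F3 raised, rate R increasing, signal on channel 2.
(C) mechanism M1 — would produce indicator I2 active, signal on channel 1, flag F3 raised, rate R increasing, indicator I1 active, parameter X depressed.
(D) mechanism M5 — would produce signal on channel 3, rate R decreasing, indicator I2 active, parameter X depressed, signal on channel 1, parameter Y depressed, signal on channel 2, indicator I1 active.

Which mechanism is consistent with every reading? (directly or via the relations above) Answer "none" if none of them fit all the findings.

Checking each candidate against the observations:
(A) process P1 — indicator I2 active +; signal on channel 1 + (by flag F2 raised → signal on channel 1); signal on channel 2 +; parameter X depressed +; signal on channel 3 +; indicator I1 active +; flag F2 raised +; rate R decreasing +
(B) mechanism M6 — indicator I2 active +; signal on channel 1 +; signal on channel 2 +; parameter X depressed -; signal on channel 3 -; indicator I1 active -; flag F2 raised +; rate R decreasing -
(C) mechanism M1 — fails on signal on channel 2, signal on channel 3, flag F2 raised, rate R decreasing (predicts rate R increasing, not rate R decreasing)
(D) mechanism M5 — indicator I2 active +; signal on channel 1 +; signal on channel 2 +; parameter X depressed +; signal on channel 3 +; indicator I1 active +; flag F2 raised -; rate R decreasing +
(A) alone accounts for all the evidence.

A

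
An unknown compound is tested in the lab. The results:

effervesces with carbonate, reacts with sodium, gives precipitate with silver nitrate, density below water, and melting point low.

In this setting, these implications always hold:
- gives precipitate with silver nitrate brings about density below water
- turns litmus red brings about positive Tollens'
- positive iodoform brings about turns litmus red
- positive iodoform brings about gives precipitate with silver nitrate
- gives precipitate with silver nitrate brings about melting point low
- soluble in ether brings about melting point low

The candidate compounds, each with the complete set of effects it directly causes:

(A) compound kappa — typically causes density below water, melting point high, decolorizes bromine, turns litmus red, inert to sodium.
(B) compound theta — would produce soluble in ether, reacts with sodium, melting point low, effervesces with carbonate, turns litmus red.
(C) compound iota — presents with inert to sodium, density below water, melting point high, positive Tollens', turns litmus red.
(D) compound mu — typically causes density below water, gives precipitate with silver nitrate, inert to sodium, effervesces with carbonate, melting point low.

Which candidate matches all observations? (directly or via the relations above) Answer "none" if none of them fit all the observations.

none

For each candidate, compare predicted effects to what was observed:
(A) compound kappa — effervesces with carbonate ✗; reacts with sodium ✗; gives precipitate with silver nitrate ✗; density below water ✓; melting point low ✗
(B) compound theta — does not account for gives precipitate with silver nitrate, density below water
(C) compound iota — fails on effervesces with carbonate, reacts with sodium, gives precipitate with silver nitrate, melting point low (predicts inert to sodium, not reacts with sodium; predicts melting point high, not melting point low)
(D) compound mu — fails on reacts with sodium (predicts inert to sodium, not reacts with sodium)
None of the listed candidates fits everything.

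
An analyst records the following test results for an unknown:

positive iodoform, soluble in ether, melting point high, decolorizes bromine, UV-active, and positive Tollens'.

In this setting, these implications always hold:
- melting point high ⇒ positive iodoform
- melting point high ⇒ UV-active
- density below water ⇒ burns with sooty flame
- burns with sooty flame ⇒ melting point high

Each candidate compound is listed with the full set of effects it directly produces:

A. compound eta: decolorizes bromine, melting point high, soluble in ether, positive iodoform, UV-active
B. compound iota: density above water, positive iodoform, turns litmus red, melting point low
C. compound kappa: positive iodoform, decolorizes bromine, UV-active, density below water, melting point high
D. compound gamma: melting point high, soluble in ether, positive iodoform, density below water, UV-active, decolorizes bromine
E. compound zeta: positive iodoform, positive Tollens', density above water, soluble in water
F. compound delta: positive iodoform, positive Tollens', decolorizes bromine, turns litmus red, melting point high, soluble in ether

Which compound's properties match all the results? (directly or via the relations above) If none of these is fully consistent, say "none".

For each candidate, compare predicted effects to what was observed:
(A) compound eta — positive iodoform +; soluble in ether +; melting point high +; decolorizes bromine +; UV-active +; positive Tollens' -
(B) compound iota — positive iodoform +; soluble in ether -; melting point high -; decolorizes bromine -; UV-active -; positive Tollens' -
(C) compound kappa — does not account for soluble in ether, positive Tollens'
(D) compound gamma — does not account for positive Tollens'
(E) compound zeta — positive iodoform +; soluble in ether -; melting point high -; decolorizes bromine -; UV-active -; positive Tollens' +
(F) compound delta — positive iodoform +; soluble in ether +; melting point high +; decolorizes bromine +; UV-active + (through melting point high → UV-active); positive Tollens' +
(F) alone accounts for all the evidence.

F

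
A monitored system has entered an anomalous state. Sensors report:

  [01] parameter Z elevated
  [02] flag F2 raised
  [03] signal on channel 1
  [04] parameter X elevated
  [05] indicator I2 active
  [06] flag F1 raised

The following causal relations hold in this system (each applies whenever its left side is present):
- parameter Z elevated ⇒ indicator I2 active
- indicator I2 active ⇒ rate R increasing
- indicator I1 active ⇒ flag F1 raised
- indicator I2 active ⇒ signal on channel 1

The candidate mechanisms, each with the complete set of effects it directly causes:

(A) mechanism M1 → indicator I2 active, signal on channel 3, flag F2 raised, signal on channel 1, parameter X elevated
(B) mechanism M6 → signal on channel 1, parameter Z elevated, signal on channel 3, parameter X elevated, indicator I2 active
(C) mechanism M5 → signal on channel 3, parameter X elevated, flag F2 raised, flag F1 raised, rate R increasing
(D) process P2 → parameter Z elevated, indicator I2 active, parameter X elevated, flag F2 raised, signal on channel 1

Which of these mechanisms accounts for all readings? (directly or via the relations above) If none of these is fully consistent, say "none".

none

Checking each candidate against the observations:
(A) mechanism M1 — parameter Z elevated ✗; flag F2 raised ✓; signal on channel 1 ✓; parameter X elevated ✓; indicator I2 active ✓; flag F1 raised ✗
(B) mechanism M6 — does not account for flag F2 raised, flag F1 raised
(C) mechanism M5 — does not account for parameter Z elevated, signal on channel 1, indicator I2 active
(D) process P2 — does not account for flag F1 raised
No candidate is consistent with all observations.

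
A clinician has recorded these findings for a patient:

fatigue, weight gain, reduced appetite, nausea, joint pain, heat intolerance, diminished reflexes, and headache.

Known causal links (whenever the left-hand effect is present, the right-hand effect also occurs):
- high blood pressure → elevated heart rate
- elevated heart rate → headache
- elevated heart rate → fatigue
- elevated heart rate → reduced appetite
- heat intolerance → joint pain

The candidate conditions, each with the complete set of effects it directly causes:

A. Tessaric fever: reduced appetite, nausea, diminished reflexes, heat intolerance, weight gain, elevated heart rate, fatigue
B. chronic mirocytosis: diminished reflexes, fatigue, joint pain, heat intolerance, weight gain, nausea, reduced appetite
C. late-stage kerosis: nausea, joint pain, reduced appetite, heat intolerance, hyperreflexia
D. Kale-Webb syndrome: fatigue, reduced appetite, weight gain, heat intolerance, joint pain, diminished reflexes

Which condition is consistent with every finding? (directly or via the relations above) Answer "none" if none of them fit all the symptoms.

A

Checking each candidate against the observations:
(A) Tessaric fever — accounts for every observation (joint pain via heat intolerance → joint pain)
(B) chronic mirocytosis — fatigue ✓; weight gain ✓; reduced appetite ✓; nausea ✓; joint pain ✓; heat intolerance ✓; diminished reflexes ✓; headache ✗
(C) late-stage kerosis — fails on fatigue, weight gain, diminished reflexes, headache (predicts hyperreflexia, not diminished reflexes)
(D) Kale-Webb syndrome — fatigue ✓; weight gain ✓; reduced appetite ✓; nausea ✗; joint pain ✓; heat intolerance ✓; diminished reflexes ✓; headache ✗
(A) alone accounts for all the evidence.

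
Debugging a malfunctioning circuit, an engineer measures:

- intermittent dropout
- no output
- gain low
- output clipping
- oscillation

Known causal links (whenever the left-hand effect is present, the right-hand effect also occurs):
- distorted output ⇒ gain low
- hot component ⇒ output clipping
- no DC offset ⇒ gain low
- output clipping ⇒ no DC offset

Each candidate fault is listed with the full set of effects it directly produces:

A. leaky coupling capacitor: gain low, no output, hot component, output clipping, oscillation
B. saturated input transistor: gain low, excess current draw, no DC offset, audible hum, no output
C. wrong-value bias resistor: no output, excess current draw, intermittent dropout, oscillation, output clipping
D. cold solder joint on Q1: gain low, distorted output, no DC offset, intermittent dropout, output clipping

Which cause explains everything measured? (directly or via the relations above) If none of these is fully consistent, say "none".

C

Per-candidate check:
(A) leaky coupling capacitor — intermittent dropout ✗; no output ✓; gain low ✓; output clipping ✓; oscillation ✓
(B) saturated input transistor — does not account for intermittent dropout, output clipping, oscillation
(C) wrong-value bias resistor — accounts for every observation (gain low via output clipping → no DC offset → gain low)
(D) cold solder joint on Q1 — does not account for no output, oscillation
(C) is the only candidate with no mismatches.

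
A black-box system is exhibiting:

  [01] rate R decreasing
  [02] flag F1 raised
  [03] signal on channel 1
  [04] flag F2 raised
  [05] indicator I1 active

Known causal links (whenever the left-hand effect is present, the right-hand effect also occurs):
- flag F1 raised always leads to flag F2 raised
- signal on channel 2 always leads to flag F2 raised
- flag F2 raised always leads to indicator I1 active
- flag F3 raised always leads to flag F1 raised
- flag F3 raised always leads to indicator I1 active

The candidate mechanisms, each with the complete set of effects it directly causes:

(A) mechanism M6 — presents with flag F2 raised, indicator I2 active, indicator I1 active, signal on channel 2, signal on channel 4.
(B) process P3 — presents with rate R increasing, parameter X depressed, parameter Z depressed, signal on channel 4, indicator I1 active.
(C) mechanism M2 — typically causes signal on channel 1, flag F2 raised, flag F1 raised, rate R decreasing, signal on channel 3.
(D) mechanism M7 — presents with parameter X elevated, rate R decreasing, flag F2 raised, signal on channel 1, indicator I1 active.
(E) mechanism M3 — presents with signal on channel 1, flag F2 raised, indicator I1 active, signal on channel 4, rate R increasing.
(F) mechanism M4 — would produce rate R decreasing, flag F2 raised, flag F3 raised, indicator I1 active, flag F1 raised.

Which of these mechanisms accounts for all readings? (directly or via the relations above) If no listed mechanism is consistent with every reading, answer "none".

Testing each hypothesis:
(A) mechanism M6 — rate R decreasing NO; flag F1 raised NO; signal on channel 1 NO; flag F2 raised yes; indicator I1 active yes
(B) process P3 — fails on rate R decreasing, flag F1 raised, signal on channel 1, flag F2 raised (predicts rate R increasing, not rate R decreasing)
(C) mechanism M2 — accounts for every observation (indicator I1 active through flag F2 raised → indicator I1 active)
(D) mechanism M7 — rate R decreasing yes; flag F1 raised NO; signal on channel 1 yes; flag F2 raised yes; indicator I1 active yes
(E) mechanism M3 — fails on rate R decreasing, flag F1 raised (predicts rate R increasing, not rate R decreasing)
(F) mechanism M4 — does not account for signal on channel 1
(C) is the only candidate with no mismatches.

C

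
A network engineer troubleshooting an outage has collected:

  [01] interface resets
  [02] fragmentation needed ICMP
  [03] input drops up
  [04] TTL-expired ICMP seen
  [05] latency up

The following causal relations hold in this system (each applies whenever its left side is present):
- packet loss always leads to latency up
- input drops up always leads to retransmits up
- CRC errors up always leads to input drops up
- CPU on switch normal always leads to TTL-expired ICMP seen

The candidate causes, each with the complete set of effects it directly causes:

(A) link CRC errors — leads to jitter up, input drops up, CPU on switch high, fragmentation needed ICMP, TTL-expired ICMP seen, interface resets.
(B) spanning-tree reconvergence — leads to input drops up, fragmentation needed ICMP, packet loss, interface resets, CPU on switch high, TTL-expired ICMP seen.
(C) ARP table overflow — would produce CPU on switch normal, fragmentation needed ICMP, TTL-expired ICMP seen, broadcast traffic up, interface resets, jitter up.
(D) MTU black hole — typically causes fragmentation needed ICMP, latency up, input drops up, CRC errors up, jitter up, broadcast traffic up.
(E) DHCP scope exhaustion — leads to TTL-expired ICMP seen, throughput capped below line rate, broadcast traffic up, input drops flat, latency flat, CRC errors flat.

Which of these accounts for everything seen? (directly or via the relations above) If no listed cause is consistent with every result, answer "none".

For each candidate, compare predicted effects to what was observed:
(A) link CRC errors — interface resets +; fragmentation needed ICMP +; input drops up +; TTL-expired ICMP seen +; latency up -
(B) spanning-tree reconvergence — interface resets +; fragmentation needed ICMP +; input drops up +; TTL-expired ICMP seen +; latency up + (via packet loss → latency up)
(C) ARP table overflow — interface resets +; fragmentation needed ICMP +; input drops up -; TTL-expired ICMP seen +; latency up -
(D) MTU black hole — interface resets -; fragmentation needed ICMP +; input drops up +; TTL-expired ICMP seen -; latency up +
(E) DHCP scope exhaustion — fails on interface resets, fragmentation needed ICMP, input drops up, latency up (predicts input drops flat, not input drops up; predicts latency flat, not latency up)
(B) alone accounts for all the evidence.

B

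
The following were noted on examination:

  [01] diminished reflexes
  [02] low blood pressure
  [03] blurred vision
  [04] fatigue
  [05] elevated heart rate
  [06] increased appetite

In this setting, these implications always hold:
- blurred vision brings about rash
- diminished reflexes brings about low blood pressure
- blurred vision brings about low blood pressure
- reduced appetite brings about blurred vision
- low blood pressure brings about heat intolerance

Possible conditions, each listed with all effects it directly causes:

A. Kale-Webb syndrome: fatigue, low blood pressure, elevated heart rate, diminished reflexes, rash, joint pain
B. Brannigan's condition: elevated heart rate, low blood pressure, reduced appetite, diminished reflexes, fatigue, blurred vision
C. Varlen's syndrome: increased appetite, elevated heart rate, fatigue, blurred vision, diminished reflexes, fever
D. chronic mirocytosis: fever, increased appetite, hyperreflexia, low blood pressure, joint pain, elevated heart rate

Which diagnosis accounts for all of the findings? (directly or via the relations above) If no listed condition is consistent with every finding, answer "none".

C

For each candidate, compare predicted effects to what was observed:
(A) Kale-Webb syndrome — diminished reflexes yes; low blood pressure yes; blurred vision NO; fatigue yes; elevated heart rate yes; increased appetite NO
(B) Brannigan's condition — fails on increased appetite (predicts reduced appetite, not increased appetite)
(C) Varlen's syndrome — diminished reflexes yes; low blood pressure yes (by blurred vision → low blood pressure); blurred vision yes; fatigue yes; elevated heart rate yes; increased appetite yes
(D) chronic mirocytosis — diminished reflexes NO; low blood pressure yes; blurred vision NO; fatigue NO; elevated heart rate yes; increased appetite yes
(C) alone accounts for all the evidence.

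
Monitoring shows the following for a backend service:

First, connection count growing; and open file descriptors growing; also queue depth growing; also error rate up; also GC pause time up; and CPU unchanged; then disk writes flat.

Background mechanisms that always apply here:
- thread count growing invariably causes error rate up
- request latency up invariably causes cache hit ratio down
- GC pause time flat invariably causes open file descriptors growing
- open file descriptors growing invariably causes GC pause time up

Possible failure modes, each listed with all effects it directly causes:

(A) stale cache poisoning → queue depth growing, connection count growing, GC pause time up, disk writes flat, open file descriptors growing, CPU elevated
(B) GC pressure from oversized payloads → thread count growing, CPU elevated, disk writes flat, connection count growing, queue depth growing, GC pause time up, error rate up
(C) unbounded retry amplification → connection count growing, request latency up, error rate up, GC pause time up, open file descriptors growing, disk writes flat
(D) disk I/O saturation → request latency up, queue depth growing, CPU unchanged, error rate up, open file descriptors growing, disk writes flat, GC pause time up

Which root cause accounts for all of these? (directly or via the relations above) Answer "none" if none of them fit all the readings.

none

Testing each hypothesis:
(A) stale cache poisoning — connection count growing +; open file descriptors growing +; queue depth growing +; error rate up -; GC pause time up +; CPU unchanged -; disk writes flat +
(B) GC pressure from oversized payloads — connection count growing +; open file descriptors growing -; queue depth growing +; error rate up +; GC pause time up +; CPU unchanged -; disk writes flat +
(C) unbounded retry amplification — does not account for queue depth growing, CPU unchanged
(D) disk I/O saturation — connection count growing -; open file descriptors growing +; queue depth growing +; error rate up +; GC pause time up +; CPU unchanged +; disk writes flat +
None of the listed candidates fits everything.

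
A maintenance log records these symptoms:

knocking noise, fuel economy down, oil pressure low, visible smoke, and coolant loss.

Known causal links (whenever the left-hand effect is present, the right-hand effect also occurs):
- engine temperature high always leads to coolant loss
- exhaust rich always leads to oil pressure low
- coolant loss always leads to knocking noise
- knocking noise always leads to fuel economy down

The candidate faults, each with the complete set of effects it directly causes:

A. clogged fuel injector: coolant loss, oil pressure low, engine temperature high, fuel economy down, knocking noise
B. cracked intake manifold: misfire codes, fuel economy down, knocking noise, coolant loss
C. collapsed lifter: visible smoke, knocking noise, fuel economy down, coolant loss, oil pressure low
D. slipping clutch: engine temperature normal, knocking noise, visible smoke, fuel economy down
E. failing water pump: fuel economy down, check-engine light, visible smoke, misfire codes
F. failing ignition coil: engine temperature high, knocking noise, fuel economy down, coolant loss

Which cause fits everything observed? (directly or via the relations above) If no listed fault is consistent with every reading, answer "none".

C

For each candidate, compare predicted effects to what was observed:
(A) clogged fuel injector — does not account for visible smoke
(B) cracked intake manifold — knocking noise ✓; fuel economy down ✓; oil pressure low ✗; visible smoke ✗; coolant loss ✓
(C) collapsed lifter — accounts for every observation
(D) slipping clutch — knocking noise ✓; fuel economy down ✓; oil pressure low ✗; visible smoke ✓; coolant loss ✗
(E) failing water pump — does not account for knocking noise, oil pressure low, coolant loss
(F) failing ignition coil — knocking noise ✓; fuel economy down ✓; oil pressure low ✗; visible smoke ✗; coolant loss ✓
(C) alone accounts for all the evidence.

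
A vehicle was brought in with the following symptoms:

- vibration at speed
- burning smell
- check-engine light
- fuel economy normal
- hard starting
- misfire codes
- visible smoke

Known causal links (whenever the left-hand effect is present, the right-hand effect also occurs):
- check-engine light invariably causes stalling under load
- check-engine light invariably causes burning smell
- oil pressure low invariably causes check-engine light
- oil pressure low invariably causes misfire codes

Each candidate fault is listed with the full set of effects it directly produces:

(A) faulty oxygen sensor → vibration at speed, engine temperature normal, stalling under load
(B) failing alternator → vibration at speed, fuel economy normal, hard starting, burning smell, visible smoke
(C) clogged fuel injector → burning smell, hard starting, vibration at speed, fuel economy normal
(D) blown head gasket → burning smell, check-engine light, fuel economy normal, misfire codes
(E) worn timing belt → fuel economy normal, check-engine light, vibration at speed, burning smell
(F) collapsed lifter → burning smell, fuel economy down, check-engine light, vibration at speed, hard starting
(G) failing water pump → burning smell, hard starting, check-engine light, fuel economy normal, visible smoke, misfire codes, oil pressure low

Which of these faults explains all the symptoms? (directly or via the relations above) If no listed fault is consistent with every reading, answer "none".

none

Per-candidate check:
(A) faulty oxygen sensor — does not account for burning smell, check-engine light, fuel economy normal, hard starting, misfire codes, visible smoke
(B) failing alternator — vibration at speed yes; burning smell yes; check-engine light NO; fuel economy normal yes; hard starting yes; misfire codes NO; visible smoke yes
(C) clogged fuel injector — does not account for check-engine light, misfire codes, visible smoke
(D) blown head gasket — vibration at speed NO; burning smell yes; check-engine light yes; fuel economy normal yes; hard starting NO; misfire codes yes; visible smoke NO
(E) worn timing belt — does not account for hard starting, misfire codes, visible smoke
(F) collapsed lifter — fails on fuel economy normal, misfire codes, visible smoke (predicts fuel economy down, not fuel economy normal)
(G) failing water pump — vibration at speed NO; burning smell yes; check-engine light yes; fuel economy normal yes; hard starting yes; misfire codes yes; visible smoke yes
Every candidate fails on at least one observation.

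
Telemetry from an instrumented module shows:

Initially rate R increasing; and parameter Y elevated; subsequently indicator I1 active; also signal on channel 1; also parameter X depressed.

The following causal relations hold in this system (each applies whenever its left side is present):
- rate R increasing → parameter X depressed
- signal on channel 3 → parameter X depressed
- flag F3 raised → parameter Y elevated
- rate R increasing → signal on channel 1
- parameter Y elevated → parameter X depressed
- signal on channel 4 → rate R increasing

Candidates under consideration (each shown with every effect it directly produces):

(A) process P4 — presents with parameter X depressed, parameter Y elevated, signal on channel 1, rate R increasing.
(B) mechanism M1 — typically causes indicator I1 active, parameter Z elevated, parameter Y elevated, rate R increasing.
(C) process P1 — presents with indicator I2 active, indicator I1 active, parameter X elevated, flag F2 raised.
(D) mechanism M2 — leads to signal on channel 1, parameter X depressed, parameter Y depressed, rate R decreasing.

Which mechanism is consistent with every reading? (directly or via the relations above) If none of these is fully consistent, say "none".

For each candidate, compare predicted effects to what was observed:
(A) process P4 — does not account for indicator I1 active
(B) mechanism M1 — accounts for every observation (signal on channel 1 through rate R increasing → signal on channel 1)
(C) process P1 — rate R increasing miss; parameter Y elevated miss; indicator I1 active match; signal on channel 1 miss; parameter X depressed miss
(D) mechanism M2 — fails on rate R increasing, parameter Y elevated, indicator I1 active (predicts rate R decreasing, not rate R increasing; predicts parameter Y depressed, not parameter Y elevated)
(B) alone accounts for all the evidence.

B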